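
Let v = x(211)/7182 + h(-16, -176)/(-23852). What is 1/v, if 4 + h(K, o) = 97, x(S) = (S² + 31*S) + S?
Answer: 3172316/22635105 ≈ 0.14015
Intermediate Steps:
x(S) = S² + 32*S
h(K, o) = 93 (h(K, o) = -4 + 97 = 93)
v = 22635105/3172316 (v = (211*(32 + 211))/7182 + 93/(-23852) = (211*243)*(1/7182) + 93*(-1/23852) = 51273*(1/7182) - 93/23852 = 1899/266 - 93/23852 = 22635105/3172316 ≈ 7.1352)
1/v = 1/(22635105/3172316) = 3172316/22635105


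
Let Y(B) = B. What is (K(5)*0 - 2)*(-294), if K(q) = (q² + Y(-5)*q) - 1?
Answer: 588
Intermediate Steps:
K(q) = -1 + q² - 5*q (K(q) = (q² - 5*q) - 1 = -1 + q² - 5*q)
(K(5)*0 - 2)*(-294) = ((-1 + 5² - 5*5)*0 - 2)*(-294) = ((-1 + 25 - 25)*0 - 2)*(-294) = (-1*0 - 2)*(-294) = (0 - 2)*(-294) = -2*(-294) = 588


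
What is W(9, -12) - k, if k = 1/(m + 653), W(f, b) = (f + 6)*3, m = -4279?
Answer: 163171/3626 ≈ 45.000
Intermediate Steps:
W(f, b) = 18 + 3*f (W(f, b) = (6 + f)*3 = 18 + 3*f)
k = -1/3626 (k = 1/(-4279 + 653) = 1/(-3626) = -1/3626 ≈ -0.00027579)
W(9, -12) - k = (18 + 3*9) - 1*(-1/3626) = (18 + 27) + 1/3626 = 45 + 1/3626 = 163171/3626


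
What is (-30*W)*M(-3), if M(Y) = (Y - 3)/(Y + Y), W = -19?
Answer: 570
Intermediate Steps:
M(Y) = (-3 + Y)/(2*Y) (M(Y) = (-3 + Y)/((2*Y)) = (-3 + Y)*(1/(2*Y)) = (-3 + Y)/(2*Y))
(-30*W)*M(-3) = (-30*(-19))*((1/2)*(-3 - 3)/(-3)) = 570*((1/2)*(-1/3)*(-6)) = 570*1 = 570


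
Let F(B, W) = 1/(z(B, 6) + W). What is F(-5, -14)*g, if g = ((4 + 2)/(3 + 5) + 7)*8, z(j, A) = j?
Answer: -62/19 ≈ -3.2632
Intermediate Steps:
F(B, W) = 1/(B + W)
g = 62 (g = (6/8 + 7)*8 = (6*(1/8) + 7)*8 = (3/4 + 7)*8 = (31/4)*8 = 62)
F(-5, -14)*g = 62/(-5 - 14) = 62/(-19) = -1/19*62 = -62/19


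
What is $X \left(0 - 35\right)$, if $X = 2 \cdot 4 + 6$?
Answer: $-490$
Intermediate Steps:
$X = 14$ ($X = 8 + 6 = 14$)
$X \left(0 - 35\right) = 14 \left(0 - 35\right) = 14 \left(-35\right) = -490$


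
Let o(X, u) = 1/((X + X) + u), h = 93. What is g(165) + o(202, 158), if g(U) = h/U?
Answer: 17477/30910 ≈ 0.56542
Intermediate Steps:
o(X, u) = 1/(u + 2*X) (o(X, u) = 1/(2*X + u) = 1/(u + 2*X))
g(U) = 93/U
g(165) + o(202, 158) = 93/165 + 1/(158 + 2*202) = 93*(1/165) + 1/(158 + 404) = 31/55 + 1/562 = 17477/30910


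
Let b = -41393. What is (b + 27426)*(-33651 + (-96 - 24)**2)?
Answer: 268878717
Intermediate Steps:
(b + 27426)*(-33651 + (-96 - 24)**2) = (-41393 + 27426)*(-33651 + (-96 - 24)**2) = -13967*(-33651 + (-120)**2) = -13967*(-33651 + 14400) = -13967*(-19251) = 268878717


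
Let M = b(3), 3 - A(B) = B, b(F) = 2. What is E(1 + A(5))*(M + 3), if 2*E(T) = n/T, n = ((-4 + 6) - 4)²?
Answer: -10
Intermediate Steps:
A(B) = 3 - B
n = 4 (n = (2 - 4)² = (-2)² = 4)
M = 2
E(T) = 2/T (E(T) = (4/T)/2 = 2/T)
E(1 + A(5))*(M + 3) = (2/(1 + (3 - 1*5)))*(2 + 3) = (2/(1 + (3 - 5)))*5 = (2/(1 - 2))*5 = (2/(-1))*5 = (2*(-1))*5 = -2*5 = -10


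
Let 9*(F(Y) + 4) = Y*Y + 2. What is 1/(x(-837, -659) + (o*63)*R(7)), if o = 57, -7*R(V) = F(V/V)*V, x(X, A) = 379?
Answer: 1/13546 ≈ 7.3823e-5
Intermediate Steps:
F(Y) = -34/9 + Y**2/9 (F(Y) = -4 + (Y*Y + 2)/9 = -4 + (Y**2 + 2)/9 = -4 + (2 + Y**2)/9 = -4 + (2/9 + Y**2/9) = -34/9 + Y**2/9)
R(V) = 11*V/21 (R(V) = -(-34/9 + (V/V)**2/9)*V/7 = -(-34/9 + (1/9)*1**2)*V/7 = -(-34/9 + (1/9)*1)*V/7 = -(-34/9 + 1/9)*V/7 = -(-11)*V/21 = 11*V/21)
1/(x(-837, -659) + (o*63)*R(7)) = 1/(379 + (57*63)*((11/21)*7)) = 1/(379 + 3591*(11/3)) = 1/(379 + 13167) = 1/13546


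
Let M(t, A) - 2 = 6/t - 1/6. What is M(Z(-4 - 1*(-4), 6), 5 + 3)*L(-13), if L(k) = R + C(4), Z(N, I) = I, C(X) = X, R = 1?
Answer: 85/6 ≈ 14.167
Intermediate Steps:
L(k) = 5 (L(k) = 1 + 4 = 5)
M(t, A) = 11/6 + 6/t (M(t, A) = 2 + (6/t - 1/6) = 2 + (6/t - 1*⅙) = 2 + (6/t - ⅙) = 2 + (-⅙ + 6/t) = 11/6 + 6/t)
M(Z(-4 - 1*(-4), 6), 5 + 3)*L(-13) = (11/6 + 6/6)*5 = (11/6 + 6*(⅙))*5 = (11/6 + 1)*5 = (17/6)*5 = 85/6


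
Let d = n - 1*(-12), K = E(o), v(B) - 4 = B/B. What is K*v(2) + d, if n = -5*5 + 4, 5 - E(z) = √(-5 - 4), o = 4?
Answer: 16 - 15*I ≈ 16.0 - 15.0*I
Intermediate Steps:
v(B) = 5 (v(B) = 4 + B/B = 4 + 1 = 5)
E(z) = 5 - 3*I (E(z) = 5 - √(-5 - 4) = 5 - √(-9) = 5 - 3*I)
n = -21 (n = -25 + 4 = -21)
K = 5 - 3*I ≈ 5.0 - 3.0*I
d = -9 (d = -21 - 1*(-12) = -21 + 12 = -9)
K*v(2) + d = (5 - 3*I)*5 - 9 = (25 - 15*I) - 9 = 16 - 15*I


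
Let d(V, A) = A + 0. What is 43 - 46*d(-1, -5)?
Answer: 273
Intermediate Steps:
d(V, A) = A
43 - 46*d(-1, -5) = 43 - 46*(-5) = 43 + 230 = 273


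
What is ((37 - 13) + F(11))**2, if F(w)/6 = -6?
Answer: 144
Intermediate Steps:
F(w) = -36 (F(w) = 6*(-6) = -36)
((37 - 13) + F(11))**2 = ((37 - 13) - 36)**2 = (24 - 36)**2 = (-12)**2 = 144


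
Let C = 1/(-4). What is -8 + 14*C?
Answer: -23/2 ≈ -11.500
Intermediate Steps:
C = -¼ ≈ -0.25000
-8 + 14*C = -8 + 14*(-¼) = -8 - 7/2 = -23/2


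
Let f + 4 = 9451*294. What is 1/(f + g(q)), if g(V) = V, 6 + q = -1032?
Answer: 1/2777552 ≈ 3.6003e-7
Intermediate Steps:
q = -1038 (q = -6 - 1032 = -1038)
f = 2778590 (f = -4 + 9451*294 = -4 + 2778594 = 2778590)
1/(f + g(q)) = 1/(2778590 - 1038) = 1/2777552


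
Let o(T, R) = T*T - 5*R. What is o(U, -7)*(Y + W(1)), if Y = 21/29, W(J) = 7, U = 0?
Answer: 7840/29 ≈ 270.34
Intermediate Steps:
o(T, R) = T² - 5*R
Y = 21/29 (Y = 21*(1/29) = 21/29 ≈ 0.72414)
o(U, -7)*(Y + W(1)) = (0² - 5*(-7))*(21/29 + 7) = (0 + 35)*(224/29) = 35*(224/29) = 7840/29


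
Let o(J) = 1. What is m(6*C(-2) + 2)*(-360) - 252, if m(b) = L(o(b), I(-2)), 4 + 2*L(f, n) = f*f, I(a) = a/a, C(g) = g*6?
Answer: 288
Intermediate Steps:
C(g) = 6*g
I(a) = 1
L(f, n) = -2 + f**2/2 (L(f, n) = -2 + (f*f)/2 = -2 + f**2/2)
m(b) = -3/2 (m(b) = -2 + (1/2)*1**2 = -2 + (1/2)*1 = -2 + 1/2 = -3/2)
m(6*C(-2) + 2)*(-360) - 252 = -3/2*(-360) - 252 = 540 - 252 = 288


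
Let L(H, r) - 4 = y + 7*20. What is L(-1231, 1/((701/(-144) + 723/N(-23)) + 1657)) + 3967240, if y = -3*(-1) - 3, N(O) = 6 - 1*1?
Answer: 3967384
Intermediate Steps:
N(O) = 5 (N(O) = 6 - 1 = 5)
y = 0 (y = 3 - 3 = 0)
L(H, r) = 144 (L(H, r) = 4 + (0 + 7*20) = 4 + (0 + 140) = 4 + 140 = 144)
L(-1231, 1/((701/(-144) + 723/N(-23)) + 1657)) + 3967240 = 144 + 3967240 = 3967384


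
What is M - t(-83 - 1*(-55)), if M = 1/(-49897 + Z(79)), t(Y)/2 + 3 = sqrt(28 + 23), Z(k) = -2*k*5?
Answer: 304121/50687 - 2*sqrt(51) ≈ -8.2829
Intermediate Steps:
Z(k) = -10*k
t(Y) = -6 + 2*sqrt(51) (t(Y) = -6 + 2*sqrt(28 + 23) = -6 + 2*sqrt(51))
M = -1/50687 (M = 1/(-49897 - 10*79) = 1/(-49897 - 790) = 1/(-50687) = -1/50687 ≈ -1.9729e-5)
M - t(-83 - 1*(-55)) = -1/50687 - (-6 + 2*sqrt(51)) = -1/50687 + (6 - 2*sqrt(51)) = 304121/50687 - 2*sqrt(51)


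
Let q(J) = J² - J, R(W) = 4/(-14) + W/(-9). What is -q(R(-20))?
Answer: -7198/3969 ≈ -1.8136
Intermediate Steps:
R(W) = -2/7 - W/9 (R(W) = 4*(-1/14) + W*(-⅑) = -2/7 - W/9)
-q(R(-20)) = -(-2/7 - ⅑*(-20))*(-1 + (-2/7 - ⅑*(-20))) = -(-2/7 + 20/9)*(-1 + (-2/7 + 20/9)) = -122*(-1 + 122/63)/63 = -122*59/(63*63) = -1*7198/3969 = -7198/3969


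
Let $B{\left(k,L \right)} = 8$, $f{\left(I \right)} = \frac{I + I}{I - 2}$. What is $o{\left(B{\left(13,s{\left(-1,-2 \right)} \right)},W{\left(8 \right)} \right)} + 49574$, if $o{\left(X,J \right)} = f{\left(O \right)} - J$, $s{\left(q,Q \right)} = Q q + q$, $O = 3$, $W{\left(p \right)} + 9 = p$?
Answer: $49581$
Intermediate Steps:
$W{\left(p \right)} = -9 + p$
$f{\left(I \right)} = \frac{2 I}{-2 + I}$
$s{\left(q,Q \right)} = q + Q q$
$o{\left(X,J \right)} = 6 - J$ ($o{\left(X,J \right)} = 2 \cdot 3 \frac{1}{-2 + 3} - J = 2 \cdot 3 \cdot 1^{-1} - J = 2 \cdot 3 \cdot 1 - J = 6 - J$)
$o{\left(B{\left(13,s{\left(-1,-2 \right)} \right)},W{\left(8 \right)} \right)} + 49574 = \left(6 - \left(-9 + 8\right)\right) + 49574 = \left(6 - -1\right) + 49574 = \left(6 + 1\right) + 49574 = 7 + 49574 = 49581$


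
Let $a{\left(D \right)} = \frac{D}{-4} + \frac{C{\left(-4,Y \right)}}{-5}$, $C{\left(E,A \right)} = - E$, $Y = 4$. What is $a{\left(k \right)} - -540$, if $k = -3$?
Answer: $\frac{10799}{20} \approx 539.95$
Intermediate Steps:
$a{\left(D \right)} = - \frac{4}{5} - \frac{D}{4}$ ($a{\left(D \right)} = \frac{D}{-4} + \frac{\left(-1\right) \left(-4\right)}{-5} = D \left(- \frac{1}{4}\right) + 4 \left(- \frac{1}{5}\right) = - \frac{D}{4} - \frac{4}{5} = - \frac{4}{5} - \frac{D}{4}$)
$a{\left(k \right)} - -540 = \left(- \frac{4}{5} - - \frac{3}{4}\right) - -540 = \left(- \frac{4}{5} + \frac{3}{4}\right) + 540 = - \frac{1}{20} + 540 = \frac{10799}{20}$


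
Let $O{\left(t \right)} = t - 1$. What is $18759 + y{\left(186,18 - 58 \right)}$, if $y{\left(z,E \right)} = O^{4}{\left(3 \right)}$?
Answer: $18775$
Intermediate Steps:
$O{\left(t \right)} = -1 + t$ ($O{\left(t \right)} = t - 1 = -1 + t$)
$y{\left(z,E \right)} = 16$ ($y{\left(z,E \right)} = \left(-1 + 3\right)^{4} = 2^{4} = 16$)
$18759 + y{\left(186,18 - 58 \right)} = 18759 + 16 = 18775$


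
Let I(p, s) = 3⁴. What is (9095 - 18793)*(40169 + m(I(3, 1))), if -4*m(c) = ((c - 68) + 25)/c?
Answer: -31554183791/81 ≈ -3.8956e+8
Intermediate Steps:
I(p, s) = 81
m(c) = -(-43 + c)/(4*c) (m(c) = -((c - 68) + 25)/(4*c) = -((-68 + c) + 25)/(4*c) = -(-43 + c)/(4*c))
(9095 - 18793)*(40169 + m(I(3, 1))) = (9095 - 18793)*(40169 + (¼)*(43 - 1*81)/81) = -9698*(40169 + (¼)*(1/81)*(43 - 81)) = -9698*(40169 + (¼)*(1/81)*(-38)) = -9698*(40169 - 19/162) = -9698*6507359/162 = -31554183791/81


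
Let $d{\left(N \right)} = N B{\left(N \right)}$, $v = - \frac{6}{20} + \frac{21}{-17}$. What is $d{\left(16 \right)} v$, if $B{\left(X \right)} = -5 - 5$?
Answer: $\frac{4176}{17} \approx 245.65$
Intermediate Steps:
$v = - \frac{261}{170}$ ($v = \left(-6\right) \frac{1}{20} + 21 \left(- \frac{1}{17}\right) = - \frac{3}{10} - \frac{21}{17} = - \frac{261}{170} \approx -1.5353$)
$B{\left(X \right)} = -10$
$d{\left(N \right)} = - 10 N$ ($d{\left(N \right)} = N \left(-10\right) = - 10 N$)
$d{\left(16 \right)} v = \left(-10\right) 16 \left(- \frac{261}{170}\right) = \left(-160\right) \left(- \frac{261}{170}\right) = \frac{4176}{17}$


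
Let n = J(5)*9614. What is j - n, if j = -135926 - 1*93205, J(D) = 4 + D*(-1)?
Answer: -219517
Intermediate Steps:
J(D) = 4 - D
j = -229131 (j = -135926 - 93205 = -229131)
n = -9614 (n = (4 - 1*5)*9614 = (4 - 5)*9614 = -1*9614 = -9614)
j - n = -229131 - 1*(-9614) = -229131 + 9614 = -219517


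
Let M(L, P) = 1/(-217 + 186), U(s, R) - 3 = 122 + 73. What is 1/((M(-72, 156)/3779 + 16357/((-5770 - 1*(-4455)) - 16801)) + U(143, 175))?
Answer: 2122271284/418293489923 ≈ 0.0050736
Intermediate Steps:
U(s, R) = 198 (U(s, R) = 3 + (122 + 73) = 3 + 195 = 198)
M(L, P) = -1/31 (M(L, P) = 1/(-31) = -1/31)
1/((M(-72, 156)/3779 + 16357/((-5770 - 1*(-4455)) - 16801)) + U(143, 175)) = 1/((-1/31/3779 + 16357/((-5770 - 1*(-4455)) - 16801)) + 198) = 1/((-1/31*1/3779 + 16357/((-5770 + 4455) - 16801)) + 198) = 1/((-1/117149 + 16357/(-1315 - 16801)) + 198) = 1/((-1/117149 + 16357/(-18116)) + 198) = 1/((-1/117149 + 16357*(-1/18116)) + 198) = 1/((-1/117149 - 16357/18116) + 198) = 1/(-1916224309/2122271284 + 198) = 1/(418293489923/2122271284) = 2122271284/418293489923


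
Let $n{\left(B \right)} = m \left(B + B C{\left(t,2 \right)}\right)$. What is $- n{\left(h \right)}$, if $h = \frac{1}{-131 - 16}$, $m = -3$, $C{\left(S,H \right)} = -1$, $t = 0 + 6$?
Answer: $0$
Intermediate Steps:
$t = 6$
$h = - \frac{1}{147}$ ($h = \frac{1}{-147} = - \frac{1}{147} \approx -0.0068027$)
$n{\left(B \right)} = 0$ ($n{\left(B \right)} = - 3 \left(B + B \left(-1\right)\right) = - 3 \left(B - B\right) = \left(-3\right) 0 = 0$)
$- n{\left(h \right)} = \left(-1\right) 0 = 0$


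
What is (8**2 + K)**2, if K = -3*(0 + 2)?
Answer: 3364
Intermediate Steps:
K = -6 (K = -3*2 = -6)
(8**2 + K)**2 = (8**2 - 6)**2 = (64 - 6)**2 = 58**2 = 3364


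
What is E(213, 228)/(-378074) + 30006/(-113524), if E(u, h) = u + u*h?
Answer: -2110231074/5365059097 ≈ -0.39333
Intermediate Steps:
E(u, h) = u + h*u
E(213, 228)/(-378074) + 30006/(-113524) = (213*(1 + 228))/(-378074) + 30006/(-113524) = (213*229)*(-1/378074) + 30006*(-1/113524) = 48777*(-1/378074) - 15003/56762 = -48777/378074 - 15003/56762 = -2110231074/5365059097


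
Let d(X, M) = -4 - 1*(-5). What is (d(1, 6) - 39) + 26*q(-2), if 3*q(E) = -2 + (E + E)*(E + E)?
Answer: 250/3 ≈ 83.333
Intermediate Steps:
d(X, M) = 1 (d(X, M) = -4 + 5 = 1)
q(E) = -⅔ + 4*E²/3 (q(E) = (-2 + (E + E)*(E + E))/3 = (-2 + (2*E)*(2*E))/3 = (-2 + 4*E²)/3 = -⅔ + 4*E²/3)
(d(1, 6) - 39) + 26*q(-2) = (1 - 39) + 26*(-⅔ + (4/3)*(-2)²) = -38 + 26*(-⅔ + (4/3)*4) = -38 + 26*(-⅔ + 16/3) = -38 + 26*(14/3) = -38 + 364/3 = 250/3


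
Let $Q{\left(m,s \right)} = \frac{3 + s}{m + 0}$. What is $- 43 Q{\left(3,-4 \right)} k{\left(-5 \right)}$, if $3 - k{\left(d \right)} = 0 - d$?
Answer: $- \frac{86}{3} \approx -28.667$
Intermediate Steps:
$k{\left(d \right)} = 3 + d$ ($k{\left(d \right)} = 3 - \left(0 - d\right) = 3 - - d = 3 + d$)
$Q{\left(m,s \right)} = \frac{3 + s}{m}$
$- 43 Q{\left(3,-4 \right)} k{\left(-5 \right)} = - 43 \frac{3 - 4}{3} \left(3 - 5\right) = - 43 \cdot \frac{1}{3} \left(-1\right) \left(-2\right) = \left(-43\right) \left(- \frac{1}{3}\right) \left(-2\right) = \frac{43}{3} \left(-2\right) = - \frac{86}{3}$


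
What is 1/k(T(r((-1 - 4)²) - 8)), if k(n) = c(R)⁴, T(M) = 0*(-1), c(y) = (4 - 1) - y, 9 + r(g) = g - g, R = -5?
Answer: 1/4096 ≈ 0.00024414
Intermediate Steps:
r(g) = -9 (r(g) = -9 + (g - g) = -9 + 0 = -9)
c(y) = 3 - y
T(M) = 0
k(n) = 4096 (k(n) = (3 - 1*(-5))⁴ = (3 + 5)⁴ = 8⁴ = 4096)
1/k(T(r((-1 - 4)²) - 8)) = 1/4096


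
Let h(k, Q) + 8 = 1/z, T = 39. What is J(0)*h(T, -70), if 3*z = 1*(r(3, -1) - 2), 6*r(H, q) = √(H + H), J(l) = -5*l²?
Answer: 0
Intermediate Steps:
r(H, q) = √2*√H/6 (r(H, q) = √(H + H)/6 = √(2*H)/6 = (√2*√H)/6 = √2*√H/6)
z = -⅔ + √6/18 (z = (1*(√2*√3/6 - 2))/3 = (1*(√6/6 - 2))/3 = (1*(-2 + √6/6))/3 = (-2 + √6/6)/3 = -⅔ + √6/18 ≈ -0.53058)
h(k, Q) = -8 + 1/(-⅔ + √6/18)
J(0)*h(T, -70) = (-5*0²)*(-220/23 - 3*√6/23) = (-5*0)*(-220/23 - 3*√6/23) = 0*(-220/23 - 3*√6/23) = 0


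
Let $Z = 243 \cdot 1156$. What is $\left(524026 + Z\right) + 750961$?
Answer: $1555895$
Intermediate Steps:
$Z = 280908$
$\left(524026 + Z\right) + 750961 = \left(524026 + 280908\right) + 750961 = 804934 + 750961 = 1555895$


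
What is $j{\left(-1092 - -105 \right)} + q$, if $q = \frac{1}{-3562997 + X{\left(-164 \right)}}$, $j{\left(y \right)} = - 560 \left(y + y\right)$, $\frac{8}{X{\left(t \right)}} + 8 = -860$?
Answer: $\frac{854693432809223}{773170351} \approx 1.1054 \cdot 10^{6}$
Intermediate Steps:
$X{\left(t \right)} = - \frac{2}{217}$ ($X{\left(t \right)} = \frac{8}{-8 - 860} = \frac{8}{-868} = 8 \left(- \frac{1}{868}\right) = - \frac{2}{217}$)
$j{\left(y \right)} = - 1120 y$ ($j{\left(y \right)} = - 560 \cdot 2 y = - 1120 y$)
$q = - \frac{217}{773170351}$ ($q = \frac{1}{-3562997 - \frac{2}{217}} = \frac{1}{- \frac{773170351}{217}} = - \frac{217}{773170351} \approx -2.8066 \cdot 10^{-7}$)
$j{\left(-1092 - -105 \right)} + q = - 1120 \left(-1092 - -105\right) - \frac{217}{773170351} = - 1120 \left(-1092 + 105\right) - \frac{217}{773170351} = \left(-1120\right) \left(-987\right) - \frac{217}{773170351} = 1105440 - \frac{217}{773170351} = \frac{854693432809223}{773170351}$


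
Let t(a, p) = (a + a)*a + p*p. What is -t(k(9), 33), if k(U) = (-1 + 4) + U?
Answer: -1377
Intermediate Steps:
k(U) = 3 + U
t(a, p) = p**2 + 2*a**2 (t(a, p) = (2*a)*a + p**2 = 2*a**2 + p**2 = p**2 + 2*a**2)
-t(k(9), 33) = -(33**2 + 2*(3 + 9)**2) = -(1089 + 2*12**2) = -(1089 + 2*144) = -(1089 + 288) = -1*1377 = -1377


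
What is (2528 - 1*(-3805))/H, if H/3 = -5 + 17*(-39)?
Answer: -2111/668 ≈ -3.1602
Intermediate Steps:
H = -2004 (H = 3*(-5 + 17*(-39)) = 3*(-5 - 663) = 3*(-668) = -2004)
(2528 - 1*(-3805))/H = (2528 - 1*(-3805))/(-2004) = (2528 + 3805)*(-1/2004) = 6333*(-1/2004) = -2111/668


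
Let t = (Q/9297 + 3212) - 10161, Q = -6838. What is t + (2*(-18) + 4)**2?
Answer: -55091563/9297 ≈ -5925.7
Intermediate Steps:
t = -64611691/9297 (t = (-6838/9297 + 3212) - 10161 = 29855126/9297 - 10161 = -64611691/9297 ≈ -6949.7)
t + (2*(-18) + 4)**2 = -64611691/9297 + (2*(-18) + 4)**2 = -64611691/9297 + (-36 + 4)**2 = -64611691/9297 + (-32)**2 = -64611691/9297 + 1024 = -55091563/9297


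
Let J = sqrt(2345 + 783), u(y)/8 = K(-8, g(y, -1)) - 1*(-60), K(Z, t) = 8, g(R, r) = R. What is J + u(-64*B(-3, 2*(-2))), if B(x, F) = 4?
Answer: 544 + 2*sqrt(782) ≈ 599.93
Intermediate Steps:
u(y) = 544 (u(y) = 8*(8 - 1*(-60)) = 8*(8 + 60) = 8*68 = 544)
J = 2*sqrt(782) (J = sqrt(3128) = 2*sqrt(782) ≈ 55.929)
J + u(-64*B(-3, 2*(-2))) = 2*sqrt(782) + 544 = 544 + 2*sqrt(782)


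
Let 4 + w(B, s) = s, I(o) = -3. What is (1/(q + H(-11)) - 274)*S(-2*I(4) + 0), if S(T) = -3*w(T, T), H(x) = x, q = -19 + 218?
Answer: 154533/94 ≈ 1644.0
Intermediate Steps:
q = 199
w(B, s) = -4 + s
S(T) = 12 - 3*T (S(T) = -3*(-4 + T) = 12 - 3*T)
(1/(q + H(-11)) - 274)*S(-2*I(4) + 0) = (1/(199 - 11) - 274)*(12 - 3*(-2*(-3) + 0)) = (1/188 - 274)*(12 - 3*(6 + 0)) = (1/188 - 274)*(12 - 3*6) = -51511*(12 - 18)/188 = -51511/188*(-6) = 154533/94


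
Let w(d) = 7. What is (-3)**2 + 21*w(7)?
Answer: 156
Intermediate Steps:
(-3)**2 + 21*w(7) = (-3)**2 + 21*7 = 9 + 147 = 156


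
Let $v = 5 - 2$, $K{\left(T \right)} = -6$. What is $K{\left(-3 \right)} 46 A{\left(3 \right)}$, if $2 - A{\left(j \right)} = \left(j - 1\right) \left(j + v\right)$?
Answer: $2760$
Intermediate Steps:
$v = 3$
$A{\left(j \right)} = 2 - \left(-1 + j\right) \left(3 + j\right)$ ($A{\left(j \right)} = 2 - \left(j - 1\right) \left(j + 3\right) = 2 - \left(-1 + j\right) \left(3 + j\right)$)
$K{\left(-3 \right)} 46 A{\left(3 \right)} = \left(-6\right) 46 \left(5 - 3^{2} - 6\right) = - 276 \left(5 - 9 - 6\right) = \left(-276\right) \left(-10\right) = 2760$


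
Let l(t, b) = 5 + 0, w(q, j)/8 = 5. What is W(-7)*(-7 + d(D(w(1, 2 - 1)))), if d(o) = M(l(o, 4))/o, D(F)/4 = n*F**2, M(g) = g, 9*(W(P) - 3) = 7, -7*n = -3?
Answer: -456841/17280 ≈ -26.438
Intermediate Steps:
n = 3/7 (n = -1/7*(-3) = 3/7 ≈ 0.42857)
w(q, j) = 40 (w(q, j) = 8*5 = 40)
W(P) = 34/9 (W(P) = 3 + (1/9)*7 = 3 + 7/9 = 34/9)
l(t, b) = 5
D(F) = 12*F**2/7 (D(F) = 4*(3*F**2/7) = 12*F**2/7)
d(o) = 5/o
W(-7)*(-7 + d(D(w(1, 2 - 1)))) = 34*(-7 + 5/(((12/7)*40**2)))/9 = 34*(-7 + 5/(((12/7)*1600)))/9 = 34*(-7 + 5/(19200/7))/9 = 34*(-7 + 5*(7/19200))/9 = 34*(-7 + 7/3840)/9 = (34/9)*(-26873/3840) = -456841/17280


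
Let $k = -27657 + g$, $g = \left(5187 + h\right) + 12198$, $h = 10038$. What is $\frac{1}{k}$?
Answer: $- \frac{1}{234} \approx -0.0042735$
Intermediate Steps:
$g = 27423$ ($g = \left(5187 + 10038\right) + 12198 = 15225 + 12198 = 27423$)
$k = -234$ ($k = -27657 + 27423 = -234$)
$\frac{1}{k} = \frac{1}{-234} = - \frac{1}{234}$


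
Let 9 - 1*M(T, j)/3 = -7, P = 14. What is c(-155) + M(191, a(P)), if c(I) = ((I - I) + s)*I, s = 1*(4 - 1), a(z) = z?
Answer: -417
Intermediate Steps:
M(T, j) = 48 (M(T, j) = 27 - 3*(-7) = 27 + 21 = 48)
s = 3 (s = 1*3 = 3)
c(I) = 3*I (c(I) = ((I - I) + 3)*I = (0 + 3)*I = 3*I)
c(-155) + M(191, a(P)) = 3*(-155) + 48 = -465 + 48 = -417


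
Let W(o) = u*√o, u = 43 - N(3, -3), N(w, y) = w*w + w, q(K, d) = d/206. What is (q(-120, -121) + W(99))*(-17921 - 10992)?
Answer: 3498473/206 - 2688909*√11 ≈ -8.9011e+6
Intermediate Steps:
q(K, d) = d/206 (q(K, d) = d*(1/206) = d/206)
N(w, y) = w + w² (N(w, y) = w² + w = w + w²)
u = 31 (u = 43 - 3*(1 + 3) = 43 - 3*4 = 43 - 1*12 = 43 - 12 = 31)
W(o) = 31*√o
(q(-120, -121) + W(99))*(-17921 - 10992) = ((1/206)*(-121) + 31*√99)*(-17921 - 10992) = (-121/206 + 31*(3*√11))*(-28913) = (-121/206 + 93*√11)*(-28913) = 3498473/206 - 2688909*√11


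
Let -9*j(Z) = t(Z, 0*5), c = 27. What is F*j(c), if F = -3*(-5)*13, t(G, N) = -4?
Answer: 260/3 ≈ 86.667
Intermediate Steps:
j(Z) = 4/9 (j(Z) = -1/9*(-4) = 4/9)
F = 195 (F = 15*13 = 195)
F*j(c) = 195*(4/9) = 260/3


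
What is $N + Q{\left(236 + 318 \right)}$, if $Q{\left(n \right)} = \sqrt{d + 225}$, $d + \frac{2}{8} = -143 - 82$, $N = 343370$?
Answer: $343370 + \frac{i}{2} \approx 3.4337 \cdot 10^{5} + 0.5 i$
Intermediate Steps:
$d = - \frac{901}{4}$ ($d = - \frac{1}{4} - 225 = - \frac{901}{4} \approx -225.25$)
$Q{\left(n \right)} = \frac{i}{2}$ ($Q{\left(n \right)} = \sqrt{- \frac{901}{4} + 225} = \sqrt{- \frac{1}{4}} = \frac{i}{2}$)
$N + Q{\left(236 + 318 \right)} = 343370 + \frac{i}{2}$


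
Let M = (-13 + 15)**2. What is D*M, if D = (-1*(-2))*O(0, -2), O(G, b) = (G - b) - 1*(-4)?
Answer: 48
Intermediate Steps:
O(G, b) = 4 + G - b (O(G, b) = (G - b) + 4 = 4 + G - b)
D = 12 (D = (-1*(-2))*(4 + 0 - 1*(-2)) = 2*(4 + 0 + 2) = 2*6 = 12)
M = 4 (M = 2**2 = 4)
D*M = 12*4 = 48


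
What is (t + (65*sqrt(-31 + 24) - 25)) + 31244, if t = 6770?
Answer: 37989 + 65*I*sqrt(7) ≈ 37989.0 + 171.97*I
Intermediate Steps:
(t + (65*sqrt(-31 + 24) - 25)) + 31244 = (6770 + (65*sqrt(-31 + 24) - 25)) + 31244 = (6770 + (65*sqrt(-7) - 25)) + 31244 = (6770 + (65*(I*sqrt(7)) - 25)) + 31244 = (6770 + (65*I*sqrt(7) - 25)) + 31244 = (6770 + (-25 + 65*I*sqrt(7))) + 31244 = (6745 + 65*I*sqrt(7)) + 31244 = 37989 + 65*I*sqrt(7)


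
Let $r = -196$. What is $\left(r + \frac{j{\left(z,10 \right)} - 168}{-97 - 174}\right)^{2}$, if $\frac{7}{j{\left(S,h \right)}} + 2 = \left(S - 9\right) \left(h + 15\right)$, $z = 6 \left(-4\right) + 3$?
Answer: $\frac{1585384649638321}{41531179264} \approx 38173.0$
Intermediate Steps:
$z = -21$ ($z = -24 + 3 = -21$)
$j{\left(S,h \right)} = \frac{7}{-2 + \left(-9 + S\right) \left(15 + h\right)}$ ($j{\left(S,h \right)} = \frac{7}{-2 + \left(S - 9\right) \left(h + 15\right)} = \frac{7}{-2 + \left(-9 + S\right) \left(15 + h\right)}$)
$\left(r + \frac{j{\left(z,10 \right)} - 168}{-97 - 174}\right)^{2} = \left(-196 + \frac{\frac{7}{-137 - 90 + 15 \left(-21\right) - 210} - 168}{-97 - 174}\right)^{2} = \left(-196 + \frac{\frac{7}{-137 - 90 - 315 - 210} - 168}{-271}\right)^{2} = \left(-196 + \left(\frac{7}{-752} - 168\right) \left(- \frac{1}{271}\right)\right)^{2} = \left(-196 + \left(7 \left(- \frac{1}{752}\right) - 168\right) \left(- \frac{1}{271}\right)\right)^{2} = \left(-196 + \left(- \frac{7}{752} - 168\right) \left(- \frac{1}{271}\right)\right)^{2} = \left(-196 - - \frac{126343}{203792}\right)^{2} = \left(-196 + \frac{126343}{203792}\right)^{2} = \left(- \frac{39816889}{203792}\right)^{2} = \frac{1585384649638321}{41531179264}$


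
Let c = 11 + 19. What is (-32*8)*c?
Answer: -7680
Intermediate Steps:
c = 30
(-32*8)*c = -32*8*30 = -256*30 = -7680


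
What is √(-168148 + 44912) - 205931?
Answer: -205931 + 2*I*√30809 ≈ -2.0593e+5 + 351.05*I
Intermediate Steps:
√(-168148 + 44912) - 205931 = √(-123236) - 205931 = 2*I*√30809 - 205931 = -205931 + 2*I*√30809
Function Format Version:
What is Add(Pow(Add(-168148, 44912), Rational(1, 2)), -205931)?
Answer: Add(-205931, Mul(2, I, Pow(30809, Rational(1, 2)))) ≈ Add(-2.0593e+5, Mul(351.05, I))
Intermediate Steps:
Add(Pow(Add(-168148, 44912), Rational(1, 2)), -205931) = Add(Pow(-123236, Rational(1, 2)), -205931) = Add(Mul(2, I, Pow(30809, Rational(1, 2))), -205931) = Add(-205931, Mul(2, I, Pow(30809, Rational(1, 2))))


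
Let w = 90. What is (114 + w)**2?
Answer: 41616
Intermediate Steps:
(114 + w)**2 = (114 + 90)**2 = 204**2 = 41616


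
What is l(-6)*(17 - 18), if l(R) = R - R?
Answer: 0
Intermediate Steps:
l(R) = 0
l(-6)*(17 - 18) = 0*(17 - 18) = 0*(-1) = 0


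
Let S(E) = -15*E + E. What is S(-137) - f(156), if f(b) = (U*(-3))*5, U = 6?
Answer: 2008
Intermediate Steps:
S(E) = -14*E
f(b) = -90 (f(b) = (6*(-3))*5 = -18*5 = -90)
S(-137) - f(156) = -14*(-137) - 1*(-90) = 1918 + 90 = 2008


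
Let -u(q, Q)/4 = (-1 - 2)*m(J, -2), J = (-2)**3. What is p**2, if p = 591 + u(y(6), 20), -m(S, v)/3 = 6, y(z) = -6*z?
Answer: 140625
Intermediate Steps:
J = -8
m(S, v) = -18 (m(S, v) = -3*6 = -18)
u(q, Q) = -216 (u(q, Q) = -4*(-1 - 2)*(-18) = -(-12)*(-18) = -4*54 = -216)
p = 375 (p = 591 - 216 = 375)
p**2 = 375**2 = 140625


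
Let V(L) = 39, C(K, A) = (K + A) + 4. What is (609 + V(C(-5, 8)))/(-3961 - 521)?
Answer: -12/83 ≈ -0.14458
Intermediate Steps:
C(K, A) = 4 + A + K (C(K, A) = (A + K) + 4 = 4 + A + K)
(609 + V(C(-5, 8)))/(-3961 - 521) = (609 + 39)/(-3961 - 521) = 648/(-4482) = 648*(-1/4482) = -12/83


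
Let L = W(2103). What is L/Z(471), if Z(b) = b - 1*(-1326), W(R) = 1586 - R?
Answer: -517/1797 ≈ -0.28770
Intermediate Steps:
L = -517 (L = 1586 - 1*2103 = 1586 - 2103 = -517)
Z(b) = 1326 + b (Z(b) = b + 1326 = 1326 + b)
L/Z(471) = -517/(1326 + 471) = -517/1797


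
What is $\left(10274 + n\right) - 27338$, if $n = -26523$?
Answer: $-43587$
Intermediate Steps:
$\left(10274 + n\right) - 27338 = \left(10274 - 26523\right) - 27338 = -16249 - 27338 = -43587$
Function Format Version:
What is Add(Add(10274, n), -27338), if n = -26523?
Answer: -43587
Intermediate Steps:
Add(Add(10274, n), -27338) = Add(Add(10274, -26523), -27338) = Add(-16249, -27338) = -43587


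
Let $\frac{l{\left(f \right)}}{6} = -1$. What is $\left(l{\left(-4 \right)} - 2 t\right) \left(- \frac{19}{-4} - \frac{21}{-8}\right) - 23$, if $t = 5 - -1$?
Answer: $- \frac{623}{4} \approx -155.75$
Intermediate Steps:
$t = 6$ ($t = 5 + 1 = 6$)
$l{\left(f \right)} = -6$ ($l{\left(f \right)} = 6 \left(-1\right) = -6$)
$\left(l{\left(-4 \right)} - 2 t\right) \left(- \frac{19}{-4} - \frac{21}{-8}\right) - 23 = \left(-6 - 12\right) \left(- \frac{19}{-4} - \frac{21}{-8}\right) - 23 = \left(-6 - 12\right) \left(\left(-19\right) \left(- \frac{1}{4}\right) - - \frac{21}{8}\right) - 23 = - 18 \left(\frac{19}{4} + \frac{21}{8}\right) - 23 = \left(-18\right) \frac{59}{8} - 23 = - \frac{531}{4} - 23 = - \frac{623}{4}$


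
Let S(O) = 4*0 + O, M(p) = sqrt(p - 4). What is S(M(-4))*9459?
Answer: 18918*I*sqrt(2) ≈ 26754.0*I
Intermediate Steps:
M(p) = sqrt(-4 + p)
S(O) = O (S(O) = 0 + O = O)
S(M(-4))*9459 = sqrt(-4 - 4)*9459 = sqrt(-8)*9459 = (2*I*sqrt(2))*9459 = 18918*I*sqrt(2)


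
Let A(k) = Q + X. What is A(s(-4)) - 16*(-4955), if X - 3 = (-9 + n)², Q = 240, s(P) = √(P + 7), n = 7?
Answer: 79527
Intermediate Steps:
s(P) = √(7 + P)
X = 7 (X = 3 + (-9 + 7)² = 3 + (-2)² = 3 + 4 = 7)
A(k) = 247 (A(k) = 240 + 7 = 247)
A(s(-4)) - 16*(-4955) = 247 - 16*(-4955) = 247 - 1*(-79280) = 247 + 79280 = 79527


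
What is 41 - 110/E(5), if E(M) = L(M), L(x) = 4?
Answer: 27/2 ≈ 13.500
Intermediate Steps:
E(M) = 4
41 - 110/E(5) = 41 - 110/4 = 41 - 110*1/4 = 41 - 55/2 = 27/2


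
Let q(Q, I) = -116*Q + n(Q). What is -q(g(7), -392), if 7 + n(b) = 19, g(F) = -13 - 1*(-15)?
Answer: 220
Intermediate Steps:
g(F) = 2 (g(F) = -13 + 15 = 2)
n(b) = 12 (n(b) = -7 + 19 = 12)
q(Q, I) = 12 - 116*Q (q(Q, I) = -116*Q + 12 = 12 - 116*Q)
-q(g(7), -392) = -(12 - 116*2) = -(12 - 232) = -1*(-220) = 220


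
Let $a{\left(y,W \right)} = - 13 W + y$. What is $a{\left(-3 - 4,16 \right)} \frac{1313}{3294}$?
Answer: $- \frac{282295}{3294} \approx -85.7$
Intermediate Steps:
$a{\left(y,W \right)} = y - 13 W$
$a{\left(-3 - 4,16 \right)} \frac{1313}{3294} = \left(\left(-3 - 4\right) - 208\right) \frac{1313}{3294} = \left(\left(-3 - 4\right) - 208\right) 1313 \cdot \frac{1}{3294} = \left(-7 - 208\right) \frac{1313}{3294} = \left(-215\right) \frac{1313}{3294} = - \frac{282295}{3294}$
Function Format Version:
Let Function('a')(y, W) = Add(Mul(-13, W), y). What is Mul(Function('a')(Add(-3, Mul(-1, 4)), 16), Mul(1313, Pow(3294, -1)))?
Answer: Rational(-282295, 3294) ≈ -85.700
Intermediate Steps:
Function('a')(y, W) = Add(y, Mul(-13, W))
Mul(Function('a')(Add(-3, Mul(-1, 4)), 16), Mul(1313, Pow(3294, -1))) = Mul(Add(Add(-3, Mul(-1, 4)), Mul(-13, 16)), Mul(1313, Pow(3294, -1))) = Mul(Add(Add(-3, -4), -208), Mul(1313, Rational(1, 3294))) = Mul(Add(-7, -208), Rational(1313, 3294)) = Mul(-215, Rational(1313, 3294)) = Rational(-282295, 3294)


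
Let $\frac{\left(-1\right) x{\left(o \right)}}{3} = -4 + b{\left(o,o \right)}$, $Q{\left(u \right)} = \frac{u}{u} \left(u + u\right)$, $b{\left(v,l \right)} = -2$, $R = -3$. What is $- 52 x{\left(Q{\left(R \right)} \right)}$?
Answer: $-936$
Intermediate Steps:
$Q{\left(u \right)} = 2 u$ ($Q{\left(u \right)} = 1 \cdot 2 u = 2 u$)
$x{\left(o \right)} = 18$ ($x{\left(o \right)} = - 3 \left(-4 - 2\right) = \left(-3\right) \left(-6\right) = 18$)
$- 52 x{\left(Q{\left(R \right)} \right)} = \left(-52\right) 18 = -936$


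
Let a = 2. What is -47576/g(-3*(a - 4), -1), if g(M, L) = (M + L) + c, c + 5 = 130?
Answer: -23788/65 ≈ -365.97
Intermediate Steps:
c = 125 (c = -5 + 130 = 125)
g(M, L) = 125 + L + M (g(M, L) = (M + L) + 125 = (L + M) + 125 = 125 + L + M)
-47576/g(-3*(a - 4), -1) = -47576/(125 - 1 - 3*(2 - 4)) = -47576/(125 - 1 - 3*(-2)) = -47576/(125 - 1 + 6) = -47576/130 = -47576*1/130 = -23788/65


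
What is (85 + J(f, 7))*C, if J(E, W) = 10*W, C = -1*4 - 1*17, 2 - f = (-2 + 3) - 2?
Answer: -3255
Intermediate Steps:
f = 3 (f = 2 - ((-2 + 3) - 2) = 2 - (1 - 2) = 2 - 1*(-1) = 2 + 1 = 3)
C = -21 (C = -4 - 17 = -21)
(85 + J(f, 7))*C = (85 + 10*7)*(-21) = (85 + 70)*(-21) = 155*(-21) = -3255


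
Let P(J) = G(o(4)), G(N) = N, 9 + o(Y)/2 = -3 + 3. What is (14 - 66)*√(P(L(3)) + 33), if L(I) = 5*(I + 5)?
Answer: -52*√15 ≈ -201.40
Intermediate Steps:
o(Y) = -18 (o(Y) = -18 + 2*(-3 + 3) = -18 + 2*0 = -18 + 0 = -18)
L(I) = 25 + 5*I (L(I) = 5*(5 + I) = 25 + 5*I)
P(J) = -18
(14 - 66)*√(P(L(3)) + 33) = (14 - 66)*√(-18 + 33) = -52*√15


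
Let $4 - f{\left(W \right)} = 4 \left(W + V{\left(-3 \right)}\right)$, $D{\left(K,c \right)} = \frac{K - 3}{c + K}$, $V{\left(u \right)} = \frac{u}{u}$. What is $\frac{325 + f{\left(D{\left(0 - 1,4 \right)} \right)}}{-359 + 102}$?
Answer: $- \frac{991}{771} \approx -1.2853$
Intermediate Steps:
$V{\left(u \right)} = 1$
$D{\left(K,c \right)} = \frac{-3 + K}{K + c}$
$f{\left(W \right)} = - 4 W$ ($f{\left(W \right)} = 4 - 4 \left(W + 1\right) = 4 - 4 \left(1 + W\right) = 4 - \left(4 + 4 W\right) = - 4 W$)
$\frac{325 + f{\left(D{\left(0 - 1,4 \right)} \right)}}{-359 + 102} = \frac{325 - 4 \frac{-3 + \left(0 - 1\right)}{\left(0 - 1\right) + 4}}{-359 + 102} = \frac{325 - 4 \frac{-3 + \left(0 - 1\right)}{\left(0 - 1\right) + 4}}{-257} = \left(325 - 4 \frac{-3 - 1}{-1 + 4}\right) \left(- \frac{1}{257}\right) = \left(325 - 4 \cdot \frac{1}{3} \left(-4\right)\right) \left(- \frac{1}{257}\right) = \left(325 - - \frac{16}{3}\right) \left(- \frac{1}{257}\right) = \left(325 + \frac{16}{3}\right) \left(- \frac{1}{257}\right) = \frac{991}{3} \left(- \frac{1}{257}\right) = - \frac{991}{771}$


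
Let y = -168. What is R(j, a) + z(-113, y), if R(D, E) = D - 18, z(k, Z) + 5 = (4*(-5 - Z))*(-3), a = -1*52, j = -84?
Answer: -2063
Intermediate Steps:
a = -52
z(k, Z) = 55 + 12*Z (z(k, Z) = -5 + (4*(-5 - Z))*(-3) = -5 + (-20 - 4*Z)*(-3) = -5 + (60 + 12*Z) = 55 + 12*Z)
R(D, E) = -18 + D
R(j, a) + z(-113, y) = (-18 - 84) + (55 + 12*(-168)) = -102 + (55 - 2016) = -102 - 1961 = -2063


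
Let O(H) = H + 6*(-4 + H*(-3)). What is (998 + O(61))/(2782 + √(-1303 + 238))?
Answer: -175266/7740589 + 63*I*√1065/7740589 ≈ -0.022642 + 0.00026561*I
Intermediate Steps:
O(H) = -24 - 17*H (O(H) = H + 6*(-4 - 3*H) = H + (-24 - 18*H) = -24 - 17*H)
(998 + O(61))/(2782 + √(-1303 + 238)) = (998 + (-24 - 17*61))/(2782 + √(-1303 + 238)) = (998 + (-24 - 1037))/(2782 + √(-1065)) = (998 - 1061)/(2782 + I*√1065) = -63/(2782 + I*√1065)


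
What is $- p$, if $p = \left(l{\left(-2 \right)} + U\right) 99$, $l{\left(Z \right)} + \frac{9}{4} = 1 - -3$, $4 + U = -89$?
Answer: $\frac{36135}{4} \approx 9033.8$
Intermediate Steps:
$U = -93$ ($U = -4 - 89 = -93$)
$l{\left(Z \right)} = \frac{7}{4}$ ($l{\left(Z \right)} = - \frac{9}{4} + \left(1 - -3\right) = - \frac{9}{4} + \left(1 + 3\right) = - \frac{9}{4} + 4 = \frac{7}{4}$)
$p = - \frac{36135}{4}$ ($p = \left(\frac{7}{4} - 93\right) 99 = \left(- \frac{365}{4}\right) 99 = - \frac{36135}{4} \approx -9033.8$)
$- p = \left(-1\right) \left(- \frac{36135}{4}\right) = \frac{36135}{4}$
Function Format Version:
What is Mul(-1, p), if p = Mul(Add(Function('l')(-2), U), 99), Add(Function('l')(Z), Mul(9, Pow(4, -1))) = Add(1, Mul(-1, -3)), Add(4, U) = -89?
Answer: Rational(36135, 4) ≈ 9033.8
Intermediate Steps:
U = -93 (U = Add(-4, -89) = -93)
Function('l')(Z) = Rational(7, 4) (Function('l')(Z) = Add(Rational(-9, 4), Add(1, Mul(-1, -3))) = Add(Rational(-9, 4), Add(1, 3)) = Add(Rational(-9, 4), 4) = Rational(7, 4))
p = Rational(-36135, 4) (p = Mul(Add(Rational(7, 4), -93), 99) = Mul(Rational(-365, 4), 99) = Rational(-36135, 4) ≈ -9033.8)
Mul(-1, p) = Mul(-1, Rational(-36135, 4)) = Rational(36135, 4)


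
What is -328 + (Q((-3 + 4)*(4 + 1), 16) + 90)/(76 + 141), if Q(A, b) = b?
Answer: -71070/217 ≈ -327.51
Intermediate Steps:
-328 + (Q((-3 + 4)*(4 + 1), 16) + 90)/(76 + 141) = -328 + (16 + 90)/(76 + 141) = -328 + 106/217 = -71070/217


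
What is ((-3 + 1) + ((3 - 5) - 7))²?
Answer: 121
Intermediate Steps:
((-3 + 1) + ((3 - 5) - 7))² = (-2 + (-2 - 7))² = (-2 - 9)² = (-11)² = 121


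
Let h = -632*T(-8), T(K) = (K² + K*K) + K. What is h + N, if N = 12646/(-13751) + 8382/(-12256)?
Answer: -6390878272649/84266128 ≈ -75842.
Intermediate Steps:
N = -135125129/84266128 (N = 12646*(-1/13751) + 8382*(-1/12256) = -12646/13751 - 4191/6128 = -135125129/84266128 ≈ -1.6036)
T(K) = K + 2*K² (T(K) = (K² + K²) + K = 2*K² + K = K + 2*K²)
h = -75840 (h = -(-5056)*(1 + 2*(-8)) = -(-5056)*(1 - 16) = -(-5056)*(-15) = -632*120 = -75840)
h + N = -75840 - 135125129/84266128 = -6390878272649/84266128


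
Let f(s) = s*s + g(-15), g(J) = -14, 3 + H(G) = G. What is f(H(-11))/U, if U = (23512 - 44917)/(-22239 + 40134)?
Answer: -217126/1427 ≈ -152.16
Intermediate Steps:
U = -1427/1193 (U = -21405/17895 = -21405*1/17895 = -1427/1193 ≈ -1.1961)
H(G) = -3 + G
f(s) = -14 + s**2 (f(s) = s*s - 14 = s**2 - 14 = -14 + s**2)
f(H(-11))/U = (-14 + (-3 - 11)**2)/(-1427/1193) = (-14 + (-14)**2)*(-1193/1427) = (-14 + 196)*(-1193/1427) = 182*(-1193/1427) = -217126/1427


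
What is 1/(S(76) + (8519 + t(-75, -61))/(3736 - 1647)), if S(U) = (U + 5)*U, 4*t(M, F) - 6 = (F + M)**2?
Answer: 4178/25746057 ≈ 0.00016228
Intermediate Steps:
t(M, F) = 3/2 + (F + M)**2/4
S(U) = U*(5 + U) (S(U) = (5 + U)*U = U*(5 + U))
1/(S(76) + (8519 + t(-75, -61))/(3736 - 1647)) = 1/(76*(5 + 76) + (8519 + (3/2 + (-61 - 75)**2/4))/(3736 - 1647)) = 1/(76*81 + (8519 + (3/2 + (1/4)*(-136)**2))/2089) = 1/(6156 + (8519 + (3/2 + (1/4)*18496))*(1/2089)) = 1/(6156 + (8519 + (3/2 + 4624))*(1/2089)) = 1/(6156 + (8519 + 9251/2)*(1/2089)) = 1/(6156 + (26289/2)*(1/2089)) = 1/(6156 + 26289/4178) = 1/(25746057/4178) = 4178/25746057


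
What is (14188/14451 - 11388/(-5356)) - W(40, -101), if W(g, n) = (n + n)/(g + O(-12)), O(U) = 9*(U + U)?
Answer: 256765951/130983864 ≈ 1.9603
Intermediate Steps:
O(U) = 18*U (O(U) = 9*(2*U) = 18*U)
W(g, n) = 2*n/(-216 + g) (W(g, n) = (n + n)/(g + 18*(-12)) = (2*n)/(g - 216) = (2*n)/(-216 + g) = 2*n/(-216 + g))
(14188/14451 - 11388/(-5356)) - W(40, -101) = (14188/14451 - 11388/(-5356)) - 2*(-101)/(-216 + 40) = (14188*(1/14451) - 11388*(-1/5356)) - 2*(-101)/(-176) = (14188/14451 + 219/103) - 2*(-101)*(-1)/176 = 4626133/1488453 - 1*101/88 = 4626133/1488453 - 101/88 = 256765951/130983864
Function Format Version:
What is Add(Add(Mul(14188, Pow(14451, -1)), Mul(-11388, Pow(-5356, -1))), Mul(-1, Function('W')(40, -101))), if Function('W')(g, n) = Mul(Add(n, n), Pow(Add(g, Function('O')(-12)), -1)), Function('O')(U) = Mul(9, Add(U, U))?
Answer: Rational(256765951, 130983864) ≈ 1.9603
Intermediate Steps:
Function('O')(U) = Mul(18, U) (Function('O')(U) = Mul(9, Mul(2, U)) = Mul(18, U))
Function('W')(g, n) = Mul(2, n, Pow(Add(-216, g), -1)) (Function('W')(g, n) = Mul(Add(n, n), Pow(Add(g, Mul(18, -12)), -1)) = Mul(Mul(2, n), Pow(Add(g, -216), -1)) = Mul(Mul(2, n), Pow(Add(-216, g), -1)) = Mul(2, n, Pow(Add(-216, g), -1)))
Add(Add(Mul(14188, Pow(14451, -1)), Mul(-11388, Pow(-5356, -1))), Mul(-1, Function('W')(40, -101))) = Add(Add(Mul(14188, Pow(14451, -1)), Mul(-11388, Pow(-5356, -1))), Mul(-1, Mul(2, -101, Pow(Add(-216, 40), -1)))) = Add(Add(Mul(14188, Rational(1, 14451)), Mul(-11388, Rational(-1, 5356))), Mul(-1, Mul(2, -101, Pow(-176, -1)))) = Add(Add(Rational(14188, 14451), Rational(219, 103)), Mul(-1, Mul(2, -101, Rational(-1, 176)))) = Add(Rational(4626133, 1488453), Mul(-1, Rational(101, 88))) = Add(Rational(4626133, 1488453), Rational(-101, 88)) = Rational(256765951, 130983864)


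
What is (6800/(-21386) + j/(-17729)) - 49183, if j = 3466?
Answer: -548471966917/11151541 ≈ -49184.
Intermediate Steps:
(6800/(-21386) + j/(-17729)) - 49183 = (6800/(-21386) + 3466/(-17729)) - 49183 = (6800*(-1/21386) + 3466*(-1/17729)) - 49183 = (-200/629 - 3466/17729) - 49183 = -5725914/11151541 - 49183 = -548471966917/11151541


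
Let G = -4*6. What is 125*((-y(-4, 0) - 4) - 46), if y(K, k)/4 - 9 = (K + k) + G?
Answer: 3250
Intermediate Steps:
G = -24
y(K, k) = -60 + 4*K + 4*k (y(K, k) = 36 + 4*((K + k) - 24) = 36 + 4*(-24 + K + k) = 36 + (-96 + 4*K + 4*k) = -60 + 4*K + 4*k)
125*((-y(-4, 0) - 4) - 46) = 125*((-(-60 + 4*(-4) + 4*0) - 4) - 46) = 125*((-(-60 - 16 + 0) - 4) - 46) = 125*((-1*(-76) - 4) - 46) = 125*((76 - 4) - 46) = 125*(72 - 46) = 125*26 = 3250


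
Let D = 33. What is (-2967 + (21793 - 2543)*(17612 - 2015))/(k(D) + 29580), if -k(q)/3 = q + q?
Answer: 100079761/9794 ≈ 10218.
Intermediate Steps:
k(q) = -6*q (k(q) = -3*(q + q) = -6*q)
(-2967 + (21793 - 2543)*(17612 - 2015))/(k(D) + 29580) = (-2967 + (21793 - 2543)*(17612 - 2015))/(-6*33 + 29580) = (-2967 + 19250*15597)/(-198 + 29580) = (-2967 + 300242250)/29382 = 300239283*(1/29382) = 100079761/9794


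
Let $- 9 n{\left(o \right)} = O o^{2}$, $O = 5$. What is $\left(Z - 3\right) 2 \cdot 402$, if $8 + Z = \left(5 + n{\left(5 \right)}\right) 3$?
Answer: $-30284$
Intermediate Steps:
$n{\left(o \right)} = - \frac{5 o^{2}}{9}$
$Z = - \frac{104}{3}$ ($Z = -8 + \left(5 - \frac{5 \cdot 5^{2}}{9}\right) 3 = -8 + \left(5 - \frac{125}{9}\right) 3 = -8 - \frac{80}{3} = - \frac{104}{3} \approx -34.667$)
$\left(Z - 3\right) 2 \cdot 402 = \left(- \frac{104}{3} - 3\right) 2 \cdot 402 = \left(- \frac{113}{3}\right) 2 \cdot 402 = \left(- \frac{226}{3}\right) 402 = -30284$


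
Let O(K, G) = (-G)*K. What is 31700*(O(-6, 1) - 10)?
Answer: -126800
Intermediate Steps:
O(K, G) = -G*K
31700*(O(-6, 1) - 10) = 31700*(-1*1*(-6) - 10) = 31700*(6 - 10) = 31700*(-4) = -126800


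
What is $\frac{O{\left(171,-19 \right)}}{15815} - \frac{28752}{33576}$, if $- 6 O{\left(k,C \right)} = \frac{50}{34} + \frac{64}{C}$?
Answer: $- \frac{36717207473}{42878608530} \approx -0.85631$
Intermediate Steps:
$O{\left(k,C \right)} = - \frac{25}{102} - \frac{32}{3 C}$ ($O{\left(k,C \right)} = - \frac{\frac{50}{34} + \frac{64}{C}}{6} = - \frac{50 \cdot \frac{1}{34} + \frac{64}{C}}{6} = - \frac{\frac{25}{17} + \frac{64}{C}}{6} = - \frac{25}{102} - \frac{32}{3 C}$)
$\frac{O{\left(171,-19 \right)}}{15815} - \frac{28752}{33576} = \frac{\frac{1}{102} \frac{1}{-19} \left(-1088 - -475\right)}{15815} - \frac{28752}{33576} = \frac{1}{102} \left(- \frac{1}{19}\right) \left(-1088 + 475\right) \frac{1}{15815} - \frac{1198}{1399} = \frac{1}{102} \left(- \frac{1}{19}\right) \left(-613\right) \frac{1}{15815} - \frac{1198}{1399} = \frac{613}{1938} \cdot \frac{1}{15815} - \frac{1198}{1399} = \frac{613}{30649470} - \frac{1198}{1399} = - \frac{36717207473}{42878608530}$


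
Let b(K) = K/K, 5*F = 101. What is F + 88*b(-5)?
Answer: 541/5 ≈ 108.20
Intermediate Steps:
F = 101/5 (F = (1/5)*101 = 101/5 ≈ 20.200)
b(K) = 1
F + 88*b(-5) = 101/5 + 88*1 = 101/5 + 88 = 541/5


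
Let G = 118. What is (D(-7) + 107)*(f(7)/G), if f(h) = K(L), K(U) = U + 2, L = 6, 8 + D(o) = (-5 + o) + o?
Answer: 320/59 ≈ 5.4237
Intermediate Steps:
D(o) = -13 + 2*o (D(o) = -8 + ((-5 + o) + o) = -8 + (-5 + 2*o) = -13 + 2*o)
K(U) = 2 + U
f(h) = 8 (f(h) = 2 + 6 = 8)
(D(-7) + 107)*(f(7)/G) = ((-13 + 2*(-7)) + 107)*(8/118) = ((-13 - 14) + 107)*(8*(1/118)) = (-27 + 107)*(4/59) = 80*(4/59) = 320/59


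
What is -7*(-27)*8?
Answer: 1512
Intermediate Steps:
-7*(-27)*8 = -(-189)*8 = -1*(-1512) = 1512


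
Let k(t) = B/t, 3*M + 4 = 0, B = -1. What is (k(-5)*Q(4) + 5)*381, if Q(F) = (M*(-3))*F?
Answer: 15621/5 ≈ 3124.2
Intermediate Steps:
M = -4/3 (M = -4/3 + (1/3)*0 = -4/3 + 0 = -4/3 ≈ -1.3333)
Q(F) = 4*F (Q(F) = (-4/3*(-3))*F = 4*F)
k(t) = -1/t
(k(-5)*Q(4) + 5)*381 = ((-1/(-5))*(4*4) + 5)*381 = (-1*(-1/5)*16 + 5)*381 = ((1/5)*16 + 5)*381 = (16/5 + 5)*381 = (41/5)*381 = 15621/5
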